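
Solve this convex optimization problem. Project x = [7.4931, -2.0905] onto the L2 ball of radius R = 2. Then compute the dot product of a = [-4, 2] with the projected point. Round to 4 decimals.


Step 1: Compute ||x|| (intermediates to 6 decimals).
||x|| = sqrt(7.4931^2 + (-2.0905)^2) = 7.77925
Step 2: Project.
Since ||x|| > R, scale = R/||x|| = 2/7.77925 = 0.257094, proj(x) = scale * x
proj(x) = [1.926431, -0.537455]
Step 3: Dot product.
a^T * proj(x) = -4*1.926431 + 2*(-0.537455) = -8.7806


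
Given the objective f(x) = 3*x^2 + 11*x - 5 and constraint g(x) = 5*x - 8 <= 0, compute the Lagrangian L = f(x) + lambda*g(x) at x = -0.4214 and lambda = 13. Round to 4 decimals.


Step 1: Evaluate f(x).
f(-0.4214) = 3*(-0.4214)^2 + 11*(-0.4214) - 5 = -9.1027
Step 2: Evaluate g(x).
g(-0.4214) = 5*-0.4214 - 8 = -10.107
Step 3: Compute Lagrangian.
L = -9.1027 + 13*-10.107 = -140.4937


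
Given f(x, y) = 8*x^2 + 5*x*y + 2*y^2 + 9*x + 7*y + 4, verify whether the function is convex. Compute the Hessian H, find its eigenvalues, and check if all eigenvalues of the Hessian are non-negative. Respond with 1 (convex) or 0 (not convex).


The Hessian of f(x,y) = 8*x^2 + 5*x*y + 2*y^2 + 9*x + 7*y + 4 is:
H = [[16, 5], [5, 4]]
Trace = 16 + 4 = 20
Determinant = 16*4 - (5)^2 = 39
Discriminant = (20)^2 - 4*39 = 244.0
Eigenvalues: lambda_1 = 2.1898, lambda_2 = 17.8102
The function is convex.

1


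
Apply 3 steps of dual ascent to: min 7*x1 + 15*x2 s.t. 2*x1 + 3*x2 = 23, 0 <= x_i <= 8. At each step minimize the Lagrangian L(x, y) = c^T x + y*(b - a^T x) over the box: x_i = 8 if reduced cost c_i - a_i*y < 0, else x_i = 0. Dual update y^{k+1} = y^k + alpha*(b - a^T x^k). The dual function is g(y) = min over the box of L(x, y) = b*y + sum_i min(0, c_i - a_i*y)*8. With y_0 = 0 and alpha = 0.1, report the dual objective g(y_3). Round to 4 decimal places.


Dual ascent for LP: min 7*x1 + 15*x2, 2*x1 + 3*x2 = 23, 0 <= x_i <= 8
Step 1: y^k = 0.0, reduced costs: (7.0, 15.0)
  x^k = (0.0, 0.0), subgradient = b - a^T x = 23.0
  y^{k+1} = 0.0 + 0.1*23.0 = 2.3
Step 2: y^k = 2.3, reduced costs: (2.4, 8.1)
  x^k = (0.0, 0.0), subgradient = b - a^T x = 23.0
  y^{k+1} = 2.3 + 0.1*23.0 = 4.6
Step 3: y^k = 4.6, reduced costs: (-2.2, 1.2)
  x^k = (8.0, 0.0), subgradient = b - a^T x = 7.0
  y^{k+1} = 4.6 + 0.1*7.0 = 5.3
Dual objective at y_3 = 5.3: reduced costs (-3.6, -0.9), box minimizer x = (8.0, 8.0)
g(y_3) = b*y + (c1 - a1*y)*x1 + (c2 - a2*y)*x2 = 23*5.3 + (-3.6)*8.0 + (-0.9)*8.0 = 121.9 - 28.8 - 7.2 = 85.9


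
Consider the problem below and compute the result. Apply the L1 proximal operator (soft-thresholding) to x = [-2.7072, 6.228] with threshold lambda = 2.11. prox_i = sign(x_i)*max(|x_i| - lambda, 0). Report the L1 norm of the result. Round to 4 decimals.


Soft-thresholding with lambda = 2.11:
prox(-2.7072) = sign(-2.7072)*max(|-2.7072| - 2.11, 0) = -0.5972
prox(6.228) = sign(6.228)*max(|6.228| - 2.11, 0) = 4.118
prox(x) = [-0.5972, 4.118]
||prox(x)||_1 = 0.5972 + 4.118 = 4.7152


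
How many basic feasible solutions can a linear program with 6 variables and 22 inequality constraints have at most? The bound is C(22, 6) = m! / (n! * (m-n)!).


Each vertex corresponds to some choice of n active constraints out of m, so the number of vertices is at most C(m, n) = m! / (n!(m-n)!).
m = 22, n = 6
Numerator: 22 * 21 * 20 * 19 * 18 * 17
Denominator: 6! = 720
C(22, 6) = 74613


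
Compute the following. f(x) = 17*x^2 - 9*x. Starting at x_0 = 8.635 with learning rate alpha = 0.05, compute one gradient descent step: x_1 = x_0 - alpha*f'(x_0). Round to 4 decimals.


We compute the gradient at x_0 and apply the update.
f'(x) = 34*x - 9
f'(8.635) = 34*8.635 - 9 = 284.59
x_1 = 8.635 - 0.05*284.59 = -5.5945


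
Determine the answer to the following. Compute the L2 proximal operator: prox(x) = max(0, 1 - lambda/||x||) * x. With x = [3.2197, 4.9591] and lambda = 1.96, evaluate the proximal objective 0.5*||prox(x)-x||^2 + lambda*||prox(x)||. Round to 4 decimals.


Step 1: Compute ||x||.
||x|| = 5.9126
Step 2: Compute scaling factor.
scale = max(0, 1 - 1.96/5.9126) = 0.6685
Step 3: prox(x) = [2.1524, 3.3152]
||prox(x)|| = 3.9526
Step 4: Proximal objective.
0.5*||prox-x||^2 = 1.9208
lambda*||prox|| = 7.7471
Total = 9.6679


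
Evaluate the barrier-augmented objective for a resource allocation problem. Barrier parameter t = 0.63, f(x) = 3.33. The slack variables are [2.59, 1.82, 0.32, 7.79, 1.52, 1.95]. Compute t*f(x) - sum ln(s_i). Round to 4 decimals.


Step 1: Compute log-barrier.
ln values: [0.9517, 0.5988, -1.1394, 2.0528, 0.4187, 0.6678]
phi = -(0.9517 + 0.5988 - 1.1394 + 2.0528 + 0.4187 + 0.6678) = -3.5504
Step 2: Compute augmented objective.
t*f(x) = 0.63*3.33 = 2.0979
Total = 2.0979 - 3.5504 = -1.4525


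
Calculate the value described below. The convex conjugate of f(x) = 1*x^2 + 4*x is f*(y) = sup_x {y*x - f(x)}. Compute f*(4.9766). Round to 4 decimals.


f*(y) = sup_x {y*x - a*x^2 - b*x} = sup_x {(y-b)*x - a*x^2}
FOC: (y - b) - 2a*x = 0 => x* = (y - b)/(2a)
x* = (4.9766 - 4)/(2*1) = 0.4883
f*(4.9766) = (y-b)^2/(4a) = (4.9766 - 4)^2/(4*1)
= 0.9537/4 = 0.2384


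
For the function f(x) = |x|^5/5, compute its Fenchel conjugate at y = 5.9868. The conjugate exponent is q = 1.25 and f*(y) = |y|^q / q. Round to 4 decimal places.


The conjugate exponent q satisfies 1/p + 1/q = 1.
p = 5, so q = 5/(5 - 1) = 1.25
|y|^q = 5.9868^1.25 = 9.3647
f*(5.9868) = 9.3647 / 1.25 = 7.4918


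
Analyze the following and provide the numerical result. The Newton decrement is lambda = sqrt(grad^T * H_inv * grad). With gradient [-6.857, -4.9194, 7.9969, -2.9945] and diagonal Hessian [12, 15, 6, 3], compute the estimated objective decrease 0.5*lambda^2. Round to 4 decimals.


Step 1: H is diagonal, so H^(-1) * g = [-0.5714, -0.328, 1.3328, -0.9982].
Step 2: g^T H^(-1) g = sum_i g_i^2 / H_ii
  = (-6.857)^2/12 + (-4.9194)^2/15 + (7.9969)^2/6 + (-2.9945)^2/3
  = 3.9182 + 1.6134 + 10.6584 + 2.989 = 19.179
Step 3: Objective decrease = 0.5 * g^T H^(-1) g = 9.5895


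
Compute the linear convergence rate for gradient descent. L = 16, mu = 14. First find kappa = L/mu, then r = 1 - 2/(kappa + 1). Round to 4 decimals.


Step 1: Compute the condition number.
kappa = L/mu = 16/14 = 1.1429
Step 2: Compute the convergence rate.
r = 1 - 2/(kappa + 1) = 1 - 2*mu/(L + mu) = (L - mu)/(L + mu) = 2/30 = 0.0667


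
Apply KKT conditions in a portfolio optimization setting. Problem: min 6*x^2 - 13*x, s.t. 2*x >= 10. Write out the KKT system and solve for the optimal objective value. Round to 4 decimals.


Step 1: Try lambda = 0 (constraint inactive).
x_unc = 13/(2*6) = 1.0833
Check: 2*1.0833 = 2.1666 < 10 -- violated!
Step 2: Constraint must be active: 2*x = 10
x* = 10/2 = 5.0
lambda = (2*6*5.0 - 13)/2 = 23.5
Step 3: Compute optimal value.
f(x*) = 6*5.0^2 - 13*5.0 = 85.0


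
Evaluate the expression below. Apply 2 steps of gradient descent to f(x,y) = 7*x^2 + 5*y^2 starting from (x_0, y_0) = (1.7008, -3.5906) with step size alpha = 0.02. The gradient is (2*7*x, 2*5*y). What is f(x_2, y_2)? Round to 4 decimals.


Gradient descent on f(x,y) = 7*x^2 + 5*y^2.
Starting point: (1.7008, -3.5906), alpha = 0.02
Step 1: grad_x = 2*7*1.7008 = 23.8112, grad_y = 2*5*-3.5906 = -35.906
  x_1 = 1.7008 - 0.02*23.8112 = 1.2246
  y_1 = -3.5906 - 0.02*-35.906 = -2.8725
Step 2: grad_x = 2*7*1.2246 = 17.1441, grad_y = 2*5*-2.8725 = -28.7248
  x_2 = 1.2246 - 0.02*17.1441 = 0.8817
  y_2 = -2.8725 - 0.02*-28.7248 = -2.298
f(0.8817, -2.298) = 7*0.8817^2 + 5*(-2.298)^2 = 31.8454


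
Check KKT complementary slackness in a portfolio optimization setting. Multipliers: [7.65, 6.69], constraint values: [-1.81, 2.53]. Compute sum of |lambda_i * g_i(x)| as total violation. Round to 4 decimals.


KKT complementary slackness check:
lambda_1 * g_1 = 7.65 * -1.81 = -13.8465
lambda_2 * g_2 = 6.69 * 2.53 = 16.9257
Total violation = 13.8465 + 16.9257 = 30.7722


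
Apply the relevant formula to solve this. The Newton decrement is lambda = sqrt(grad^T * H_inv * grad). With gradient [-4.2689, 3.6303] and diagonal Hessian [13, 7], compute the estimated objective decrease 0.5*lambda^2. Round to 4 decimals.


Step 1: H is diagonal, so H^(-1) * g = [-0.3284, 0.5186].
Step 2: g^T H^(-1) g = sum_i g_i^2 / H_ii
  = (-4.2689)^2/13 + (3.6303)^2/7
  = 1.4018 + 1.8827 = 3.2845
Step 3: Objective decrease = 0.5 * g^T H^(-1) g = 1.6423


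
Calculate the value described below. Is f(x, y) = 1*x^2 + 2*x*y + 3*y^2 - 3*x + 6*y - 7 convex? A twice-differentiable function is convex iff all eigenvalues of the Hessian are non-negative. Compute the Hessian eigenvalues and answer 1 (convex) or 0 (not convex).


The Hessian of f(x,y) = 1*x^2 + 2*x*y + 3*y^2 - 3*x + 6*y - 7 is:
H = [[2, 2], [2, 6]]
Trace = 2 + 6 = 8
Determinant = 2*6 - (2)^2 = 8
Discriminant = (8)^2 - 4*8 = 32.0
Eigenvalues: lambda_1 = 1.1716, lambda_2 = 6.8284
The function is convex.

1


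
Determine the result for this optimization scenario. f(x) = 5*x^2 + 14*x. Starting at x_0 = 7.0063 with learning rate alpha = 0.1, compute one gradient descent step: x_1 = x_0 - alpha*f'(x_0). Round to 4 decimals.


We compute the gradient at x_0 and apply the update.
f'(x) = 10*x + 14
f'(7.0063) = 10*7.0063 + 14 = 84.063
x_1 = 7.0063 - 0.1*84.063 = -1.4


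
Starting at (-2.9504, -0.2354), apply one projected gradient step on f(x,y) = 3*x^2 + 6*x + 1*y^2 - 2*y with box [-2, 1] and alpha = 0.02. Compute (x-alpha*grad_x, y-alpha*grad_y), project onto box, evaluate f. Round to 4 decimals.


Step 1: Compute gradient at (-2.9504, -0.2354).
grad_x = 2*3*-2.9504 + 6 = -11.7024
grad_y = 2*1*-0.2354 - 2 = -2.4708
Step 2: Gradient step.
x_raw = -2.9504 - 0.02*-11.7024 = -2.7164
y_raw = -0.2354 - 0.02*-2.4708 = -0.186
Step 3: Project onto [-2, 1].
x_proj = clip(-2.7164) = -2.0
y_proj = clip(-0.186) = -0.186
Step 4: Evaluate f.
f(-2.0, -0.186) = 0.4066


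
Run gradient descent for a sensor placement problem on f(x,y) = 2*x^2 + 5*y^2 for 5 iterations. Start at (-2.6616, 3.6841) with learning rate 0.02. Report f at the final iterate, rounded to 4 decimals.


Gradient descent on f(x,y) = 2*x^2 + 5*y^2.
Starting point: (-2.6616, 3.6841), alpha = 0.02
Step 1: grad_x = 2*2*-2.6616 = -10.6464, grad_y = 2*5*3.6841 = 36.841
  x_1 = -2.6616 - 0.02*-10.6464 = -2.4487
  y_1 = 3.6841 - 0.02*36.841 = 2.9473
Step 2: grad_x = 2*2*-2.4487 = -9.7947, grad_y = 2*5*2.9473 = 29.4728
  x_2 = -2.4487 - 0.02*-9.7947 = -2.2528
  y_2 = 2.9473 - 0.02*29.4728 = 2.3578
Step 3: grad_x = 2*2*-2.2528 = -9.0111, grad_y = 2*5*2.3578 = 23.5782
  x_3 = -2.2528 - 0.02*-9.0111 = -2.0726
  y_3 = 2.3578 - 0.02*23.5782 = 1.8863
Step 4: grad_x = 2*2*-2.0726 = -8.2902, grad_y = 2*5*1.8863 = 18.8626
  x_4 = -2.0726 - 0.02*-8.2902 = -1.9068
  y_4 = 1.8863 - 0.02*18.8626 = 1.509
Step 5: grad_x = 2*2*-1.9068 = -7.627, grad_y = 2*5*1.509 = 15.0901
  x_5 = -1.9068 - 0.02*-7.627 = -1.7542
  y_5 = 1.509 - 0.02*15.0901 = 1.2072
f(-1.7542, 1.2072) = 2*(-1.7542)^2 + 5*1.2072^2 = 13.4412


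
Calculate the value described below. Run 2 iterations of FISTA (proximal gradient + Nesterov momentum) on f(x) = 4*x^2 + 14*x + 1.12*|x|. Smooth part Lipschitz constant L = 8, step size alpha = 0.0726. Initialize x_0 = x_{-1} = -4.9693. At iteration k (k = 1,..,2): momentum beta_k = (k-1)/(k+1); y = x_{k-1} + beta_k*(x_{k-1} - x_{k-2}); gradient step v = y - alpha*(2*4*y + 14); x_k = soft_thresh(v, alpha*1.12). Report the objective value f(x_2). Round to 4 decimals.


FISTA on f(x) = 4*x^2 + 14*x + 1.12*|x|
L = 8, alpha = 0.0726
Iteration 1: beta = 0.0, y = -4.9693 + 0.0*(-4.9693 + 4.9693) = -4.9693
  grad(y) = -25.7544, v = y - alpha*grad = -3.0995
  prox(v) = soft_thresh(-3.0995, 0.0813) = -3.0182
Iteration 2: beta = 0.3333, y = -3.0182 + 0.3333*(-3.0182 + 4.9693) = -2.3679
  grad(y) = -4.9429, v = y - alpha*grad = -2.009
  prox(v) = soft_thresh(-2.009, 0.0813) = -1.9277
f(x_2) = 4*(-1.9277)^2 + 14*(-1.9277) + 1.12*|-1.9277| = -9.9647


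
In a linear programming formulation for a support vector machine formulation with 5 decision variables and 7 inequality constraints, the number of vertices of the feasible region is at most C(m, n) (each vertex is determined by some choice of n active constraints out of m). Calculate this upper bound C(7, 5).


Each vertex corresponds to some choice of n active constraints out of m, so the number of vertices is at most C(m, n) = m! / (n!(m-n)!).
m = 7, n = 5
Numerator: 7 * 6 * 5 * 4 * 3
Denominator: 5! = 120
C(7, 5) = 21


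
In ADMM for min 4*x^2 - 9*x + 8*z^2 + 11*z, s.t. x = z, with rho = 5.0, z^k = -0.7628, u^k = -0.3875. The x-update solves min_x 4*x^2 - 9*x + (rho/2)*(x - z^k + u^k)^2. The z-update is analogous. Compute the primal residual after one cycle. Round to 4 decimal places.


ADMM iteration with rho = 5.0, z^k = -0.7628, u^k = -0.3875
Step 1: x-update.
Minimize 4*x^2 - 9*x + (5.0/2)*(x + 0.7628 - 0.3875)^2
FOC: (2*4 + 5.0)*x = 9 + 5.0*(-0.7628 + 0.3875)
x^{k+1} = 0.548
Step 2: z-update.
Minimize 8*z^2 + 11*z + (5.0/2)*(0.548 - z - 0.3875)^2
FOC: (2*8 + 5.0)*z = -11 + 5.0*(0.548 - 0.3875)
z^{k+1} = -0.4856
Step 3: u-update.
u^{k+1} = -0.3875 + 0.548 + 0.4856 = 0.6461
Step 4: Primal residual = |0.548 + 0.4856| = 1.0336


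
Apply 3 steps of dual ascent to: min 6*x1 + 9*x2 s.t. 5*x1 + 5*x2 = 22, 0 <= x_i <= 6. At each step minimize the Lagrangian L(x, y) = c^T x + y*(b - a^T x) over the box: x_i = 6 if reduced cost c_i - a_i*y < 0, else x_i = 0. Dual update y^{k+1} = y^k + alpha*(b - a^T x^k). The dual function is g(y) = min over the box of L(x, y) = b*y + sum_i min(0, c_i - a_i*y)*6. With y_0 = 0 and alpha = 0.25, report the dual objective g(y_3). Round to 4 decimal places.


Dual ascent for LP: min 6*x1 + 9*x2, 5*x1 + 5*x2 = 22, 0 <= x_i <= 6
Step 1: y^k = 0.0, reduced costs: (6.0, 9.0)
  x^k = (0.0, 0.0), subgradient = b - a^T x = 22.0
  y^{k+1} = 0.0 + 0.25*22.0 = 5.5
Step 2: y^k = 5.5, reduced costs: (-21.5, -18.5)
  x^k = (6.0, 6.0), subgradient = b - a^T x = -38.0
  y^{k+1} = 5.5 + 0.25*-38.0 = -4.0
Step 3: y^k = -4.0, reduced costs: (26.0, 29.0)
  x^k = (0.0, 0.0), subgradient = b - a^T x = 22.0
  y^{k+1} = -4.0 + 0.25*22.0 = 1.5
Dual objective at y_3 = 1.5: reduced costs (-1.5, 1.5), box minimizer x = (6.0, 0.0)
g(y_3) = b*y + (c1 - a1*y)*x1 + (c2 - a2*y)*x2 = 22*1.5 + (-1.5)*6.0 + 1.5*0.0 = 33.0 - 9.0 + 0.0 = 24.0


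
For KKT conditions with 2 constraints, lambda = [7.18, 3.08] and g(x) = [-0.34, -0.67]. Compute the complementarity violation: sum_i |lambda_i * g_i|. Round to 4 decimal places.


KKT complementary slackness check:
lambda_1 * g_1 = 7.18 * -0.34 = -2.4412
lambda_2 * g_2 = 3.08 * -0.67 = -2.0636
Total violation = 2.4412 + 2.0636 = 4.5048


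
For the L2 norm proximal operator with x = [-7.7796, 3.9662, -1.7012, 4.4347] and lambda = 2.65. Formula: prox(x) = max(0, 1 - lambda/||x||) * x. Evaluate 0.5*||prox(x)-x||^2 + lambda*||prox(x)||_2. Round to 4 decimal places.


Step 1: Compute ||x||.
||x|| = 9.9405
Step 2: Compute scaling factor.
scale = max(0, 1 - 2.65/9.9405) = 0.7334
Step 3: prox(x) = [-5.7057, 2.9089, -1.2477, 3.2525]
||prox(x)|| = 7.2905
Step 4: Proximal objective.
0.5*||prox-x||^2 = 3.5113
lambda*||prox|| = 19.3198
Total = 22.8311


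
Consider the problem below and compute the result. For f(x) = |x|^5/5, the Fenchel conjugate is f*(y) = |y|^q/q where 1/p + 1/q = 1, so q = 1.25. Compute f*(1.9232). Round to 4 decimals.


The conjugate exponent q satisfies 1/p + 1/q = 1.
p = 5, so q = 5/(5 - 1) = 1.25
|y|^q = 1.9232^1.25 = 2.2648
f*(1.9232) = 2.2648 / 1.25 = 1.8118


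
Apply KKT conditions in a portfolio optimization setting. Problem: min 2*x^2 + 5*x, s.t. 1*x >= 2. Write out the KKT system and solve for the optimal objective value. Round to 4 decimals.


Step 1: Try lambda = 0 (constraint inactive).
x_unc = -5/(2*2) = -1.25
Check: 1*-1.25 = -1.25 < 2 -- violated!
Step 2: Constraint must be active: 1*x = 2
x* = 2/1 = 2.0
lambda = (2*2*2.0 + 5)/1 = 13.0
Step 3: Compute optimal value.
f(x*) = 2*2.0^2 + 5*2.0 = 18.0


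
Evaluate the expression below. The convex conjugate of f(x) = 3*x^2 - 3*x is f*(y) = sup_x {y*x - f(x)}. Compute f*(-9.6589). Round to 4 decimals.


f*(y) = sup_x {y*x - a*x^2 - b*x} = sup_x {(y-b)*x - a*x^2}
FOC: (y - b) - 2a*x = 0 => x* = (y - b)/(2a)
x* = (-9.6589 + 3)/(2*3) = -1.1098
f*(-9.6589) = (y-b)^2/(4a) = (-9.6589 + 3)^2/(4*3)
= 44.3409/12 = 3.6951


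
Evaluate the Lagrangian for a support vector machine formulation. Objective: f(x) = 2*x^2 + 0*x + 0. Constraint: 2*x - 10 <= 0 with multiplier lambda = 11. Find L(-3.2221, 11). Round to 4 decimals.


Step 1: Evaluate f(x).
f(-3.2221) = 2*(-3.2221)^2 + 0*(-3.2221) + 0 = 20.7639
Step 2: Evaluate g(x).
g(-3.2221) = 2*-3.2221 - 10 = -16.4442
Step 3: Compute Lagrangian.
L = 20.7639 + 11*-16.4442 = -160.1223


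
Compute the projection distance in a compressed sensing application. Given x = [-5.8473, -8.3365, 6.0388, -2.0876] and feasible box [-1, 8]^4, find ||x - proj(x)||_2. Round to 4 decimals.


Project each component onto [-1, 8].
clip(-5.8473) = -1.0, clip(-8.3365) = -1.0, clip(6.0388) = 6.0388, clip(-2.0876) = -1.0
Projection = [-1.0, -1.0, 6.0388, -1.0]
Squared diffs: [23.4963, 53.8242, 0.0, 1.1829]
Distance = sqrt(78.5034) = 8.8602


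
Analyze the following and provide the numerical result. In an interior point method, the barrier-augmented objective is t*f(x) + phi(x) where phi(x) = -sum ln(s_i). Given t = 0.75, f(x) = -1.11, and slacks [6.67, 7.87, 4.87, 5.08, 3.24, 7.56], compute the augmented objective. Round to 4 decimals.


Step 1: Compute log-barrier.
ln values: [1.8976, 2.0631, 1.5831, 1.6253, 1.1756, 2.0229]
phi = -(1.8976 + 2.0631 + 1.5831 + 1.6253 + 1.1756 + 2.0229) = -10.3675
Step 2: Compute augmented objective.
t*f(x) = 0.75*-1.11 = -0.8325
Total = -0.8325 - 10.3675 = -11.2


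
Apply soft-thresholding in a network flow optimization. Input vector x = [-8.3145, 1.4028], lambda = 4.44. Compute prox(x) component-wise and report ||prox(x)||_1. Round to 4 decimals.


Soft-thresholding with lambda = 4.44:
prox(-8.3145) = sign(-8.3145)*max(|-8.3145| - 4.44, 0) = -3.8745
prox(1.4028) = sign(1.4028)*max(|1.4028| - 4.44, 0) = 0.0
prox(x) = [-3.8745, 0.0]
||prox(x)||_1 = 3.8745 + 0.0 = 3.8745


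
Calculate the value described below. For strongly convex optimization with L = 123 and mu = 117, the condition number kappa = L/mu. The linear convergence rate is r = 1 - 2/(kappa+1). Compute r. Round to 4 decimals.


Step 1: Compute the condition number.
kappa = L/mu = 123/117 = 1.0513
Step 2: Compute the convergence rate.
r = 1 - 2/(kappa + 1) = 1 - 2*mu/(L + mu) = (L - mu)/(L + mu) = 6/240 = 0.025


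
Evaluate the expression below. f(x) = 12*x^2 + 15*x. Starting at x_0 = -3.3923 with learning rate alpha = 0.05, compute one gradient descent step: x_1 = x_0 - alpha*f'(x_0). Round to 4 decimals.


We compute the gradient at x_0 and apply the update.
f'(x) = 24*x + 15
f'(-3.3923) = 24*-3.3923 + 15 = -66.4152
x_1 = -3.3923 - 0.05*-66.4152 = -0.0715


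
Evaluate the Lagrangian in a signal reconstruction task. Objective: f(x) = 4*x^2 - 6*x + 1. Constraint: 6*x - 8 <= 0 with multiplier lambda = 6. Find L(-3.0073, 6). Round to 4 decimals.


Step 1: Evaluate f(x).
f(-3.0073) = 4*(-3.0073)^2 - 6*(-3.0073) + 1 = 55.2192
Step 2: Evaluate g(x).
g(-3.0073) = 6*-3.0073 - 8 = -26.0438
Step 3: Compute Lagrangian.
L = 55.2192 + 6*-26.0438 = -101.0436


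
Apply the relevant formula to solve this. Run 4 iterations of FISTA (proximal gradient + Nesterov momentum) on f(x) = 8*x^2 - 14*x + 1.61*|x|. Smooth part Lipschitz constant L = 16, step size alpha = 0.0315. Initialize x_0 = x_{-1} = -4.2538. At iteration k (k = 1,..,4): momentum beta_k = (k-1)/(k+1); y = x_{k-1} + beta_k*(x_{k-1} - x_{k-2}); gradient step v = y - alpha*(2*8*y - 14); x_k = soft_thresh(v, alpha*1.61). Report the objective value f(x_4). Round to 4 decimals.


FISTA on f(x) = 8*x^2 - 14*x + 1.61*|x|
L = 16, alpha = 0.0315
Iteration 1: beta = 0.0, y = -4.2538 + 0.0*(-4.2538 + 4.2538) = -4.2538
  grad(y) = -82.0608, v = y - alpha*grad = -1.6689
  prox(v) = soft_thresh(-1.6689, 0.0507) = -1.6182
Iteration 2: beta = 0.3333, y = -1.6182 + 0.3333*(-1.6182 + 4.2538) = -0.7396
  grad(y) = -25.834, v = y - alpha*grad = 0.0741
  prox(v) = soft_thresh(0.0741, 0.0507) = 0.0234
Iteration 3: beta = 0.5, y = 0.0234 + 0.5*(0.0234 + 1.6182) = 0.8442
  grad(y) = -0.4923, v = y - alpha*grad = 0.8597
  prox(v) = soft_thresh(0.8597, 0.0507) = 0.809
Iteration 4: beta = 0.6, y = 0.809 + 0.6*(0.809 - 0.0234) = 1.2804
  grad(y) = 6.4861, v = y - alpha*grad = 1.0761
  prox(v) = soft_thresh(1.0761, 0.0507) = 1.0254
f(x_4) = 8*1.0254^2 - 14*1.0254 + 1.61*|1.0254| = -4.2933


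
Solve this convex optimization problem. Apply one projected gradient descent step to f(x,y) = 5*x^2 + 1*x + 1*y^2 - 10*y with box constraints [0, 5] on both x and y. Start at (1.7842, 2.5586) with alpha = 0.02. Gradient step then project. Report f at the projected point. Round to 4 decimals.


Step 1: Compute gradient at (1.7842, 2.5586).
grad_x = 2*5*1.7842 + 1 = 18.842
grad_y = 2*1*2.5586 - 10 = -4.8828
Step 2: Gradient step.
x_raw = 1.7842 - 0.02*18.842 = 1.4074
y_raw = 2.5586 - 0.02*-4.8828 = 2.6563
Step 3: Project onto [0, 5].
x_proj = clip(1.4074) = 1.4074
y_proj = clip(2.6563) = 2.6563
Step 4: Evaluate f.
f(1.4074, 2.6563) = -8.1962


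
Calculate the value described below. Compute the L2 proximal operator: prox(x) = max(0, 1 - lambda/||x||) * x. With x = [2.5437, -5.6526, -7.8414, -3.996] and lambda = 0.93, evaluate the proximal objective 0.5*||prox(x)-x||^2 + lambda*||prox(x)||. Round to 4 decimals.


Step 1: Compute ||x||.
||x|| = 10.7647
Step 2: Compute scaling factor.
scale = max(0, 1 - 0.93/10.7647) = 0.9136
Step 3: prox(x) = [2.3239, -5.1643, -7.164, -3.6508]
||prox(x)|| = 9.8347
Step 4: Proximal objective.
0.5*||prox-x||^2 = 0.4325
lambda*||prox|| = 9.1463
Total = 9.5787


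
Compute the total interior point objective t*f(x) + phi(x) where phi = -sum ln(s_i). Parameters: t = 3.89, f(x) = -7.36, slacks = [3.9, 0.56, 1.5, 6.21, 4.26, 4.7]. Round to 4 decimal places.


Step 1: Compute log-barrier.
ln values: [1.361, -0.5798, 0.4055, 1.8262, 1.4493, 1.5476]
phi = -(1.361 - 0.5798 + 0.4055 + 1.8262 + 1.4493 + 1.5476) = -6.0096
Step 2: Compute augmented objective.
t*f(x) = 3.89*-7.36 = -28.6304
Total = -28.6304 - 6.0096 = -34.64


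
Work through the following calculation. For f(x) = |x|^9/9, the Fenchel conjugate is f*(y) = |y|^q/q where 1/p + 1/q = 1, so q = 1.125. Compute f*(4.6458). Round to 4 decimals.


The conjugate exponent q satisfies 1/p + 1/q = 1.
p = 9, so q = 9/(9 - 1) = 1.125
|y|^q = 4.6458^1.125 = 5.6292
f*(4.6458) = 5.6292 / 1.125 = 5.0037


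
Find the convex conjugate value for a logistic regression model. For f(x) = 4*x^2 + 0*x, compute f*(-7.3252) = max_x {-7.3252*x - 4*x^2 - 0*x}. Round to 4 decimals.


f*(y) = sup_x {y*x - a*x^2 - b*x} = sup_x {(y-b)*x - a*x^2}
FOC: (y - b) - 2a*x = 0 => x* = (y - b)/(2a)
x* = (-7.3252 - 0)/(2*4) = -0.9157
f*(-7.3252) = (y-b)^2/(4a) = (-7.3252 - 0)^2/(4*4)
= 53.6586/16 = 3.3537


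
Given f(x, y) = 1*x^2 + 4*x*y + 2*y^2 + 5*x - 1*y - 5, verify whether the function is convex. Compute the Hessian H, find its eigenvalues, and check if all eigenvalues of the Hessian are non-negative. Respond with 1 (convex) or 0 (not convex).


The Hessian of f(x,y) = 1*x^2 + 4*x*y + 2*y^2 + 5*x - 1*y - 5 is:
H = [[2, 4], [4, 4]]
Trace = 2 + 4 = 6
Determinant = 2*4 - (4)^2 = -8
Discriminant = (6)^2 - 4*-8 = 68.0
Eigenvalues: lambda_1 = -1.1231, lambda_2 = 7.1231
The function is not convex.

0


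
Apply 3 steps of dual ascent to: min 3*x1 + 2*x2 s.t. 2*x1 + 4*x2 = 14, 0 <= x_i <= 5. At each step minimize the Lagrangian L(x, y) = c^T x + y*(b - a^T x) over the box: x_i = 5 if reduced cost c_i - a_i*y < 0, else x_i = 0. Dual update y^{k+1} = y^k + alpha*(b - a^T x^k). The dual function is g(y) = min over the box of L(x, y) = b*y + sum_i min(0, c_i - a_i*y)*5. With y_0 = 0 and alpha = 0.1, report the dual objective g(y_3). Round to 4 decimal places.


Dual ascent for LP: min 3*x1 + 2*x2, 2*x1 + 4*x2 = 14, 0 <= x_i <= 5
Step 1: y^k = 0.0, reduced costs: (3.0, 2.0)
  x^k = (0.0, 0.0), subgradient = b - a^T x = 14.0
  y^{k+1} = 0.0 + 0.1*14.0 = 1.4
Step 2: y^k = 1.4, reduced costs: (0.2, -3.6)
  x^k = (0.0, 5.0), subgradient = b - a^T x = -6.0
  y^{k+1} = 1.4 + 0.1*-6.0 = 0.8
Step 3: y^k = 0.8, reduced costs: (1.4, -1.2)
  x^k = (0.0, 5.0), subgradient = b - a^T x = -6.0
  y^{k+1} = 0.8 + 0.1*-6.0 = 0.2
Dual objective at y_3 = 0.2: reduced costs (2.6, 1.2), box minimizer x = (0.0, 0.0)
g(y_3) = b*y + (c1 - a1*y)*x1 + (c2 - a2*y)*x2 = 14*0.2 + 2.6*0.0 + 1.2*0.0 = 2.8 + 0.0 + 0.0 = 2.8


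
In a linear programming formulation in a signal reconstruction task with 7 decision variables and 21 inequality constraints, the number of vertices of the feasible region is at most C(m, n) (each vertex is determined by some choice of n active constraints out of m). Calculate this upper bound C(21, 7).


Each vertex corresponds to some choice of n active constraints out of m, so the number of vertices is at most C(m, n) = m! / (n!(m-n)!).
m = 21, n = 7
Numerator: 21 * 20 * 19 * 18 * 17 * 16 * 15
Denominator: 7! = 5040
C(21, 7) = 116280


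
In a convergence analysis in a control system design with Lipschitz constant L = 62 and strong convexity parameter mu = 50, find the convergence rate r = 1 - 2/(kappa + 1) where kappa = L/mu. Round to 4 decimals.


Step 1: Compute the condition number.
kappa = L/mu = 62/50 = 1.24
Step 2: Compute the convergence rate.
r = 1 - 2/(kappa + 1) = 1 - 2*mu/(L + mu) = (L - mu)/(L + mu) = 12/112 = 0.1071


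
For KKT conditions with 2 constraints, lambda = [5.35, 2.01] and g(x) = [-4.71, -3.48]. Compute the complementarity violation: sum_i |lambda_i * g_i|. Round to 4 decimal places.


KKT complementary slackness check:
lambda_1 * g_1 = 5.35 * -4.71 = -25.1985
lambda_2 * g_2 = 2.01 * -3.48 = -6.9948
Total violation = 25.1985 + 6.9948 = 32.1933


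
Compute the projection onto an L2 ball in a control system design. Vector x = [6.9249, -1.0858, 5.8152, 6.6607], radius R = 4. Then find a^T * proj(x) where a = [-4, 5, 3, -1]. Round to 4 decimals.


Step 1: Compute ||x|| (intermediates to 6 decimals).
||x|| = sqrt(6.9249^2 + (-1.0858)^2 + 5.8152^2 + 6.6607^2) = 11.283381
Step 2: Project.
Since ||x|| > R, scale = R/||x|| = 4/11.283381 = 0.354504, proj(x) = scale * x
proj(x) = [2.454905, -0.38492, 2.061512, 2.361245]
Step 3: Dot product.
a^T * proj(x) = -4*2.454905 + 5*(-0.38492) + 3*2.061512 - 1*2.361245 = -7.9209


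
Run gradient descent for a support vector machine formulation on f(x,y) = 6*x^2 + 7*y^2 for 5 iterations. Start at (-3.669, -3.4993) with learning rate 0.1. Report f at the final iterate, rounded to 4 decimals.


Gradient descent on f(x,y) = 6*x^2 + 7*y^2.
Starting point: (-3.669, -3.4993), alpha = 0.1
Step 1: grad_x = 2*6*-3.669 = -44.028, grad_y = 2*7*-3.4993 = -48.9902
  x_1 = -3.669 - 0.1*-44.028 = 0.7338
  y_1 = -3.4993 - 0.1*-48.9902 = 1.3997
Step 2: grad_x = 2*6*0.7338 = 8.8056, grad_y = 2*7*1.3997 = 19.5961
  x_2 = 0.7338 - 0.1*8.8056 = -0.1468
  y_2 = 1.3997 - 0.1*19.5961 = -0.5599
Step 3: grad_x = 2*6*-0.1468 = -1.7611, grad_y = 2*7*-0.5599 = -7.8384
  x_3 = -0.1468 - 0.1*-1.7611 = 0.0294
  y_3 = -0.5599 - 0.1*-7.8384 = 0.224
Step 4: grad_x = 2*6*0.0294 = 0.3522, grad_y = 2*7*0.224 = 3.1354
  x_4 = 0.0294 - 0.1*0.3522 = -0.0059
  y_4 = 0.224 - 0.1*3.1354 = -0.0896
Step 5: grad_x = 2*6*-0.0059 = -0.0704, grad_y = 2*7*-0.0896 = -1.2541
  x_5 = -0.0059 - 0.1*-0.0704 = 0.0012
  y_5 = -0.0896 - 0.1*-1.2541 = 0.0358
f(0.0012, 0.0358) = 6*0.0012^2 + 7*0.0358^2 = 0.009


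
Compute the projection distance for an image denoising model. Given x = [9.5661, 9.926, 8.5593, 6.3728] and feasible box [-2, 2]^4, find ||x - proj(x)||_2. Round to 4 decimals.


Project each component onto [-2, 2].
clip(9.5661) = 2.0, clip(9.926) = 2.0, clip(8.5593) = 2.0, clip(6.3728) = 2.0
Projection = [2.0, 2.0, 2.0, 2.0]
Squared diffs: [57.2459, 62.8215, 43.0244, 19.1214]
Distance = sqrt(182.2132) = 13.4986


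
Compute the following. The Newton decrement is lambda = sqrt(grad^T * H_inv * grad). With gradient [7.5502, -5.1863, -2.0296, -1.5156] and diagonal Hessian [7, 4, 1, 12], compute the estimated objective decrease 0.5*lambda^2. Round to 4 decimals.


Step 1: H is diagonal, so H^(-1) * g = [1.0786, -1.2966, -2.0296, -0.1263].
Step 2: g^T H^(-1) g = sum_i g_i^2 / H_ii
  = (7.5502)^2/7 + (-5.1863)^2/4 + (-2.0296)^2/1 + (-1.5156)^2/12
  = 8.1436 + 6.7244 + 4.1193 + 0.1914 = 19.1788
Step 3: Objective decrease = 0.5 * g^T H^(-1) g = 9.5894


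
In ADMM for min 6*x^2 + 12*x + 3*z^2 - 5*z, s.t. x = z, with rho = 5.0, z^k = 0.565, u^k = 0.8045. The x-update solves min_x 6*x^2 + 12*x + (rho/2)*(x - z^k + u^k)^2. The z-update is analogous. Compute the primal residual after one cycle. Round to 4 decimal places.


ADMM iteration with rho = 5.0, z^k = 0.565, u^k = 0.8045
Step 1: x-update.
Minimize 6*x^2 + 12*x + (5.0/2)*(x - 0.565 + 0.8045)^2
FOC: (2*6 + 5.0)*x = -12 + 5.0*(0.565 - 0.8045)
x^{k+1} = -0.7763
Step 2: z-update.
Minimize 3*z^2 - 5*z + (5.0/2)*(-0.7763 - z + 0.8045)^2
FOC: (2*3 + 5.0)*z = 5 + 5.0*(-0.7763 + 0.8045)
z^{k+1} = 0.4674
Step 3: u-update.
u^{k+1} = 0.8045 - 0.7763 - 0.4674 = -0.4392
Step 4: Primal residual = |-0.7763 - 0.4674| = 1.2437


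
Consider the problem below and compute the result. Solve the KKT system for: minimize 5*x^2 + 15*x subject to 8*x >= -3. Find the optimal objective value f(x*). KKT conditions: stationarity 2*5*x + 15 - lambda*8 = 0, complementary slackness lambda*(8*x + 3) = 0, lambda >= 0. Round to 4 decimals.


Step 1: Try lambda = 0 (constraint inactive).
x_unc = -15/(2*5) = -1.5
Check: 8*-1.5 = -12.0 < -3 -- violated!
Step 2: Constraint must be active: 8*x = -3
x* = -3/8 = -0.375
lambda = (2*5*(-0.375) + 15)/8 = 1.4063
Step 3: Compute optimal value.
f(x*) = 5*(-0.375)^2 + 15*(-0.375) = -4.9219


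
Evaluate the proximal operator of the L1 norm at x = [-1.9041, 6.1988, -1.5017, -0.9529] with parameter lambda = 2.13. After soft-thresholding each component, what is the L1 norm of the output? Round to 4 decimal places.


Soft-thresholding with lambda = 2.13:
prox(-1.9041) = sign(-1.9041)*max(|-1.9041| - 2.13, 0) = 0.0
prox(6.1988) = sign(6.1988)*max(|6.1988| - 2.13, 0) = 4.0688
prox(-1.5017) = sign(-1.5017)*max(|-1.5017| - 2.13, 0) = 0.0
prox(-0.9529) = sign(-0.9529)*max(|-0.9529| - 2.13, 0) = 0.0
prox(x) = [0.0, 4.0688, 0.0, 0.0]
||prox(x)||_1 = 0.0 + 4.0688 + 0.0 + 0.0 = 4.0688


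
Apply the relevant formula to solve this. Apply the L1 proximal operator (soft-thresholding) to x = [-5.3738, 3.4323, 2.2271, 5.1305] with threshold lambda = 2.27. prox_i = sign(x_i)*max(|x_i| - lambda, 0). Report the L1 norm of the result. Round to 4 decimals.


Soft-thresholding with lambda = 2.27:
prox(-5.3738) = sign(-5.3738)*max(|-5.3738| - 2.27, 0) = -3.1038
prox(3.4323) = sign(3.4323)*max(|3.4323| - 2.27, 0) = 1.1623
prox(2.2271) = sign(2.2271)*max(|2.2271| - 2.27, 0) = 0.0
prox(5.1305) = sign(5.1305)*max(|5.1305| - 2.27, 0) = 2.8605
prox(x) = [-3.1038, 1.1623, 0.0, 2.8605]
||prox(x)||_1 = 3.1038 + 1.1623 + 0.0 + 2.8605 = 7.1266


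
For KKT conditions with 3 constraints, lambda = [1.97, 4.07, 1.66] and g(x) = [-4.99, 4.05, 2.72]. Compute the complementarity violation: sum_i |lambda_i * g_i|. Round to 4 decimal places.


KKT complementary slackness check:
lambda_1 * g_1 = 1.97 * -4.99 = -9.8303
lambda_2 * g_2 = 4.07 * 4.05 = 16.4835
lambda_3 * g_3 = 1.66 * 2.72 = 4.5152
Total violation = 9.8303 + 16.4835 + 4.5152 = 30.829


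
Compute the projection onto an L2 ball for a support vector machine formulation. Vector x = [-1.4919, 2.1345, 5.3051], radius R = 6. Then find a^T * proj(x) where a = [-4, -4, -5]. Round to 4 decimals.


Step 1: Compute ||x|| (intermediates to 6 decimals).
||x|| = sqrt((-1.4919)^2 + 2.1345^2 + 5.3051^2) = 5.909817
Step 2: Project.
Since ||x|| <= R, proj = x (no scaling needed).
proj(x) = [-1.4919, 2.1345, 5.3051]
Step 3: Dot product.
a^T * proj(x) = -4*(-1.4919) - 4*2.1345 - 5*5.3051 = -29.0959


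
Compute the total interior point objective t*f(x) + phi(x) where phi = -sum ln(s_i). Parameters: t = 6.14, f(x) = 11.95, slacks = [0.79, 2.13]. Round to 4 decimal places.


Step 1: Compute log-barrier.
ln values: [-0.2357, 0.7561]
phi = -(-0.2357 + 0.7561) = -0.5204
Step 2: Compute augmented objective.
t*f(x) = 6.14*11.95 = 73.373
Total = 73.373 - 0.5204 = 72.8526


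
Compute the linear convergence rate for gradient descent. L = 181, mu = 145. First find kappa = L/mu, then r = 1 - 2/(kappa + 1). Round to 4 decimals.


Step 1: Compute the condition number.
kappa = L/mu = 181/145 = 1.2483
Step 2: Compute the convergence rate.
r = 1 - 2/(kappa + 1) = 1 - 2*mu/(L + mu) = (L - mu)/(L + mu) = 36/326 = 0.1104


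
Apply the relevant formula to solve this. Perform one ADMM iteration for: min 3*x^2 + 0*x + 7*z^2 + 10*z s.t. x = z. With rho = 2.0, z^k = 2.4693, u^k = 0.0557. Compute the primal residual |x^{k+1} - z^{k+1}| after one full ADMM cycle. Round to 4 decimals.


ADMM iteration with rho = 2.0, z^k = 2.4693, u^k = 0.0557
Step 1: x-update.
Minimize 3*x^2 + 0*x + (2.0/2)*(x - 2.4693 + 0.0557)^2
FOC: (2*3 + 2.0)*x = 0 + 2.0*(2.4693 - 0.0557)
x^{k+1} = 0.6034
Step 2: z-update.
Minimize 7*z^2 + 10*z + (2.0/2)*(0.6034 - z + 0.0557)^2
FOC: (2*7 + 2.0)*z = -10 + 2.0*(0.6034 + 0.0557)
z^{k+1} = -0.5426
Step 3: u-update.
u^{k+1} = 0.0557 + 0.6034 + 0.5426 = 1.2017
Step 4: Primal residual = |0.6034 + 0.5426| = 1.146


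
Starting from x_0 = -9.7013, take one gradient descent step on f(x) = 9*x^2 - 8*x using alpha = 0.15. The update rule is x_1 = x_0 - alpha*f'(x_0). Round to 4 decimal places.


We compute the gradient at x_0 and apply the update.
f'(x) = 18*x - 8
f'(-9.7013) = 18*-9.7013 - 8 = -182.6234
x_1 = -9.7013 - 0.15*-182.6234 = 17.6922


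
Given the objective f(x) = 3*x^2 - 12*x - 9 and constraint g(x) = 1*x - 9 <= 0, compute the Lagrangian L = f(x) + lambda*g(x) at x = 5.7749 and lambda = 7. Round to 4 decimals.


Step 1: Evaluate f(x).
f(5.7749) = 3*5.7749^2 - 12*5.7749 - 9 = 21.7496
Step 2: Evaluate g(x).
g(5.7749) = 1*5.7749 - 9 = -3.2251
Step 3: Compute Lagrangian.
L = 21.7496 + 7*-3.2251 = -0.8261


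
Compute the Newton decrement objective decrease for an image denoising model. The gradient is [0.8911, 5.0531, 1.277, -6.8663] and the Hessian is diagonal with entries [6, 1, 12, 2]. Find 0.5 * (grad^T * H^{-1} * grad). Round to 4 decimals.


Step 1: H is diagonal, so H^(-1) * g = [0.1485, 5.0531, 0.1064, -3.4332].
Step 2: g^T H^(-1) g = sum_i g_i^2 / H_ii
  = (0.8911)^2/6 + (5.0531)^2/1 + (1.277)^2/12 + (-6.8663)^2/2
  = 0.1323 + 25.5338 + 0.1359 + 23.573 = 49.3751
Step 3: Objective decrease = 0.5 * g^T H^(-1) g = 24.6875


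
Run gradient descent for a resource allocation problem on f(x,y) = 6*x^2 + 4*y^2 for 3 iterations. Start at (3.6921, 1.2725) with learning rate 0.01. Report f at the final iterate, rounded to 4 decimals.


Gradient descent on f(x,y) = 6*x^2 + 4*y^2.
Starting point: (3.6921, 1.2725), alpha = 0.01
Step 1: grad_x = 2*6*3.6921 = 44.3052, grad_y = 2*4*1.2725 = 10.18
  x_1 = 3.6921 - 0.01*44.3052 = 3.249
  y_1 = 1.2725 - 0.01*10.18 = 1.1707
Step 2: grad_x = 2*6*3.249 = 38.9886, grad_y = 2*4*1.1707 = 9.3656
  x_2 = 3.249 - 0.01*38.9886 = 2.8592
  y_2 = 1.1707 - 0.01*9.3656 = 1.077
Step 3: grad_x = 2*6*2.8592 = 34.3099, grad_y = 2*4*1.077 = 8.6164
  x_3 = 2.8592 - 0.01*34.3099 = 2.5161
  y_3 = 1.077 - 0.01*8.6164 = 0.9909
f(2.5161, 0.9909) = 6*2.5161^2 + 4*0.9909^2 = 41.9108


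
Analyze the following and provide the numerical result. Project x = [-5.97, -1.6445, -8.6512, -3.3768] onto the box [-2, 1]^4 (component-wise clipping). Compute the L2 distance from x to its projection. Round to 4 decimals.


Project each component onto [-2, 1].
clip(-5.97) = -2.0, clip(-1.6445) = -1.6445, clip(-8.6512) = -2.0, clip(-3.3768) = -2.0
Projection = [-2.0, -1.6445, -2.0, -2.0]
Squared diffs: [15.7609, 0.0, 44.2385, 1.8956]
Distance = sqrt(61.895) = 7.8673


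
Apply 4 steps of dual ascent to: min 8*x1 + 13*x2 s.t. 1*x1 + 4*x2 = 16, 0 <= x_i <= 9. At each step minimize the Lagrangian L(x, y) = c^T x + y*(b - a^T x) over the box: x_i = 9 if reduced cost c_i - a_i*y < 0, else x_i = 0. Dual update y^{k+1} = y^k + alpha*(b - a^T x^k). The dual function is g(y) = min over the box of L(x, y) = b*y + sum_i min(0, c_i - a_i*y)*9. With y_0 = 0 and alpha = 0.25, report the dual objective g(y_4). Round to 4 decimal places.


Dual ascent for LP: min 8*x1 + 13*x2, 1*x1 + 4*x2 = 16, 0 <= x_i <= 9
Step 1: y^k = 0.0, reduced costs: (8.0, 13.0)
  x^k = (0.0, 0.0), subgradient = b - a^T x = 16.0
  y^{k+1} = 0.0 + 0.25*16.0 = 4.0
Step 2: y^k = 4.0, reduced costs: (4.0, -3.0)
  x^k = (0.0, 9.0), subgradient = b - a^T x = -20.0
  y^{k+1} = 4.0 + 0.25*-20.0 = -1.0
Step 3: y^k = -1.0, reduced costs: (9.0, 17.0)
  x^k = (0.0, 0.0), subgradient = b - a^T x = 16.0
  y^{k+1} = -1.0 + 0.25*16.0 = 3.0
Step 4: y^k = 3.0, reduced costs: (5.0, 1.0)
  x^k = (0.0, 0.0), subgradient = b - a^T x = 16.0
  y^{k+1} = 3.0 + 0.25*16.0 = 7.0
Dual objective at y_4 = 7.0: reduced costs (1.0, -15.0), box minimizer x = (0.0, 9.0)
g(y_4) = b*y + (c1 - a1*y)*x1 + (c2 - a2*y)*x2 = 16*7.0 + 1.0*0.0 + (-15.0)*9.0 = 112.0 + 0.0 - 135.0 = -23.0


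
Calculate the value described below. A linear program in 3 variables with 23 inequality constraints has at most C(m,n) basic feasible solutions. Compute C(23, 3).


Each vertex corresponds to some choice of n active constraints out of m, so the number of vertices is at most C(m, n) = m! / (n!(m-n)!).
m = 23, n = 3
Numerator: 23 * 22 * 21
Denominator: 3! = 6
C(23, 3) = 1771


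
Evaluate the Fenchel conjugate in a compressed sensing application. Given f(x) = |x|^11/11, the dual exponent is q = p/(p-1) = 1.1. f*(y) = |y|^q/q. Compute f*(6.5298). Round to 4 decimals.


The conjugate exponent q satisfies 1/p + 1/q = 1.
p = 11, so q = 11/(11 - 1) = 1.1
|y|^q = 6.5298^1.1 = 7.8775
f*(6.5298) = 7.8775 / 1.1 = 7.1614


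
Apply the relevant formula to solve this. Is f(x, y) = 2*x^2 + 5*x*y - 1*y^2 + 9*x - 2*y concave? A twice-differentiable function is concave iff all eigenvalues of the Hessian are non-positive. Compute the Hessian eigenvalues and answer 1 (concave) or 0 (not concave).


The Hessian of f(x,y) = 2*x^2 + 5*x*y - 1*y^2 + 9*x - 2*y is:
H = [[4, 5], [5, -2]]
Trace = 4 - 2 = 2
Determinant = 4*-2 - (5)^2 = -33
Discriminant = (2)^2 - 4*-33 = 136.0
Eigenvalues: lambda_1 = -4.831, lambda_2 = 6.831
The function is not concave.

0


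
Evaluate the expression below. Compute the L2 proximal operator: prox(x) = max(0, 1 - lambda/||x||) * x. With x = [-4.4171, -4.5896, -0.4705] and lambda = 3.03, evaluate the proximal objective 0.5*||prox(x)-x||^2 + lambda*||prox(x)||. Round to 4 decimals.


Step 1: Compute ||x||.
||x|| = 6.3872
Step 2: Compute scaling factor.
scale = max(0, 1 - 3.03/6.3872) = 0.5256
Step 3: prox(x) = [-2.3217, -2.4124, -0.2473]
||prox(x)|| = 3.3572
Step 4: Proximal objective.
0.5*||prox-x||^2 = 4.5905
lambda*||prox|| = 10.1723
Total = 14.7628


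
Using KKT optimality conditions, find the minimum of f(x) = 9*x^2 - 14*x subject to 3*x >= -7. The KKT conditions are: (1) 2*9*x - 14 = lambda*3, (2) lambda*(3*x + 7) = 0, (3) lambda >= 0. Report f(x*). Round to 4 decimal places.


Step 1: Try lambda = 0 (constraint inactive).
Stationarity: 2*9*x - 14 = 0
x* = 14/(2*9) = 7/9 = 0.7778 (rounded; the exact value 7/9 is used below)
Check constraint: 3*0.7778 = 2.3334 >= -7 -- satisfied.
Step 2: Compute optimal value.
f(x*) = 9*(7/9)^2 - 14*(7/9) = -5.4444


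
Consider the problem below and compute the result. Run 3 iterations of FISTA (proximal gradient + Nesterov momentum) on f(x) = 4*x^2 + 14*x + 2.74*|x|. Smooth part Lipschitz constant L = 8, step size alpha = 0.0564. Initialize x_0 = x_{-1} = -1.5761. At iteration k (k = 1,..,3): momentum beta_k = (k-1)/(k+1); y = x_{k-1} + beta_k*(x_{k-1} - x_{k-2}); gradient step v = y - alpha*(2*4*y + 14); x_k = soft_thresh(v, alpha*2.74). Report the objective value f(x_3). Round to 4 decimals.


FISTA on f(x) = 4*x^2 + 14*x + 2.74*|x|
L = 8, alpha = 0.0564
Iteration 1: beta = 0.0, y = -1.5761 + 0.0*(-1.5761 + 1.5761) = -1.5761
  grad(y) = 1.3912, v = y - alpha*grad = -1.6546
  prox(v) = soft_thresh(-1.6546, 0.1545) = -1.5
Iteration 2: beta = 0.3333, y = -1.5 + 0.3333*(-1.5 + 1.5761) = -1.4747
  grad(y) = 2.2026, v = y - alpha*grad = -1.5989
  prox(v) = soft_thresh(-1.5989, 0.1545) = -1.4444
Iteration 3: beta = 0.5, y = -1.4444 + 0.5*(-1.4444 + 1.5) = -1.4165
  grad(y) = 2.6678, v = y - alpha*grad = -1.567
  prox(v) = soft_thresh(-1.567, 0.1545) = -1.4125
f(x_3) = 4*(-1.4125)^2 + 14*(-1.4125) + 2.74*|-1.4125| = -7.9241
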